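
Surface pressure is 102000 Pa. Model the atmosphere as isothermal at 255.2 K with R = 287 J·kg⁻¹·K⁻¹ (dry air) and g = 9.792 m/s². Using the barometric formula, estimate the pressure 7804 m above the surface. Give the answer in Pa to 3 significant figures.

P ≈ 35900 Pa

Scale height: H = RT/g = 287 × 255.2 / 9.792 = 7479.8 m.
Barometric formula: P = P₀ exp(−z/H).
z/H = 7804.0/7479.8 = 1.0433; exp(−1.0433) = 0.35229.
P = 102000 × 0.35229 = 35934 Pa.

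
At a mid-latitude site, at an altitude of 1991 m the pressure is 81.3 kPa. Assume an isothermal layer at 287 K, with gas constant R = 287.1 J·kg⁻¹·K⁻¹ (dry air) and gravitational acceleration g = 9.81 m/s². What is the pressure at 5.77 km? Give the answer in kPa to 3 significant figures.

P ≈ 51.8 kPa

Scale height: H = RT/g = 287.1 × 287 / 9.81 = 8399.4 m.
Between two levels, P₂ = P₁ exp(−Δz/H) with Δz = z₂ − z₁.
Δz = 5770.0 − 1991.0 = 3779.0 m; Δz/H = 3779.0/8399.4 = 0.44991.
P₂ = 81.3 × exp(−0.44991) = 81.3 × 0.63769 = 51.844 kPa.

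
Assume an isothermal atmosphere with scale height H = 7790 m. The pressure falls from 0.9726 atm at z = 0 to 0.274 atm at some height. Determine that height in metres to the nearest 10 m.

Invert the barometric formula: z = H ln(P₀/P).
P₀/P = 0.9726/0.274 = 3.5496; ln(3.5496) = 1.2668.
z = 7790.0 × 1.2668 = 9868.4 m.

z ≈ 9870 m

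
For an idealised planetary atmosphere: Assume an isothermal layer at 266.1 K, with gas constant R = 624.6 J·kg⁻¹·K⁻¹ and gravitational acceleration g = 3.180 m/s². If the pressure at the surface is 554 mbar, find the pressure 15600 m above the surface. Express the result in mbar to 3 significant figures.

P ≈ 411 mbar

Scale height: H = RT/g = 624.6 × 266.1 / 3.180 = 52266 m.
Barometric formula: P = P₀ exp(−z/H).
z/H = 15600/52266 = 0.29847; exp(−0.29847) = 0.74195.
P = 554 × 0.74195 = 411.04 mbar.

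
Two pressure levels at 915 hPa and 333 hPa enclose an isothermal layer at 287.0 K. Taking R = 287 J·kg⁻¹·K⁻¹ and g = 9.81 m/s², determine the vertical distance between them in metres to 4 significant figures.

Δz ≈ 8487 m

Hypsometric equation: Δz = (R T̄/g) ln(P₁/P₂).
R T̄/g = 287 × 287.0 / 9.81 = 8396.4 m.
ln(915/333) = ln(2.7477) = 1.0108.
Δz = 8396.4 × 1.0108 = 8487.1 m.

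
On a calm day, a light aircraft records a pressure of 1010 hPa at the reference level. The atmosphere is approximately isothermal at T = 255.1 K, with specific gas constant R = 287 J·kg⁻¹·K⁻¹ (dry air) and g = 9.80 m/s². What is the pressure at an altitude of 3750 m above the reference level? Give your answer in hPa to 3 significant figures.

Scale height: H = RT/g = 287 × 255.1 / 9.80 = 7470.8 m.
Barometric formula: P = P₀ exp(−z/H).
z/H = 3750.0/7470.8 = 0.50195; exp(−0.50195) = 0.60535.
P = 1010 × 0.60535 = 611.40 hPa.

P ≈ 611 hPa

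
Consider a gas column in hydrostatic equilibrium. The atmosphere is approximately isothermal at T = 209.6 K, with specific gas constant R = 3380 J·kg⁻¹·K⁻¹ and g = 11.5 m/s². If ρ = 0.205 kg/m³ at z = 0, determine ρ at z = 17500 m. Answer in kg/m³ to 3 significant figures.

ρ ≈ 0.154 kg/m³

Scale height: H = RT/g = 3380 × 209.6 / 11.5 = 61604 m.
In an isothermal atmosphere, density decays like pressure: ρ = ρ₀ exp(−z/H).
z/H = 17500/61604 = 0.28407; exp(−0.28407) = 0.75271.
ρ = 0.205 × 0.75271 = 0.15431 kg/m³.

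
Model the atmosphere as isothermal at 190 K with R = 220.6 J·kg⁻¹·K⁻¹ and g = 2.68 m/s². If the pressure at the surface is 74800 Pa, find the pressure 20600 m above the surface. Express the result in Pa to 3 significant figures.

Scale height: H = RT/g = 220.6 × 190 / 2.68 = 15640 m.
Barometric formula: P = P₀ exp(−z/H).
z/H = 20600/15640 = 1.3171; exp(−1.3171) = 0.26791.
P = 74800 × 0.26791 = 20040 Pa.

P ≈ 20000 Pa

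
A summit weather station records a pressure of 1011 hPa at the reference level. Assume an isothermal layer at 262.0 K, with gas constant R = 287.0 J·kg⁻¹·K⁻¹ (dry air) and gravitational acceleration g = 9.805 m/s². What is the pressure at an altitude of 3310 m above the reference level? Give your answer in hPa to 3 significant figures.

Scale height: H = RT/g = 287.0 × 262.0 / 9.805 = 7668.9 m.
Barometric formula: P = P₀ exp(−z/H).
z/H = 3310.0/7668.9 = 0.43161; exp(−0.43161) = 0.64946.
P = 1011 × 0.64946 = 656.60 hPa.

P ≈ 657 hPa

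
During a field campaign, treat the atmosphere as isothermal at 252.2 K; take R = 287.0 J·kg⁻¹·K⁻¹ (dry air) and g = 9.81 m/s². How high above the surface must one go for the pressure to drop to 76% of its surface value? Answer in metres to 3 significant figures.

Scale height: H = RT/g = 287.0 × 252.2 / 9.81 = 7378.3 m.
Set P/P₀ = exp(−z/H) = 0.76, so z = −H ln(0.76).
−ln(0.76) = 0.27444; z = 7378.3 × 0.27444 = 2024.9 m.

z ≈ 2020 m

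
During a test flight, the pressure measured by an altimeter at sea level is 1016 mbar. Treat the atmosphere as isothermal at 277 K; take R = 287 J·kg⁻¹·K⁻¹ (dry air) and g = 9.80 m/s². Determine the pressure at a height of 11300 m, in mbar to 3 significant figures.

Scale height: H = RT/g = 287 × 277 / 9.80 = 8112.1 m.
Barometric formula: P = P₀ exp(−z/H).
z/H = 11300/8112.1 = 1.3930; exp(−1.3930) = 0.24833.
P = 1016 × 0.24833 = 252.30 mbar.

P ≈ 252 mbar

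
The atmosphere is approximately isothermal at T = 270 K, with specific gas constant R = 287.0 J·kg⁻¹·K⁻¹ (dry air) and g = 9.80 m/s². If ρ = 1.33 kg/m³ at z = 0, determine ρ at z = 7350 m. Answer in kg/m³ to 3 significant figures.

Scale height: H = RT/g = 287.0 × 270 / 9.80 = 7907.1 m.
In an isothermal atmosphere, density decays like pressure: ρ = ρ₀ exp(−z/H).
z/H = 7350.0/7907.1 = 0.92954; exp(−0.92954) = 0.39474.
ρ = 1.33 × 0.39474 = 0.52500 kg/m³.

ρ ≈ 0.525 kg/m³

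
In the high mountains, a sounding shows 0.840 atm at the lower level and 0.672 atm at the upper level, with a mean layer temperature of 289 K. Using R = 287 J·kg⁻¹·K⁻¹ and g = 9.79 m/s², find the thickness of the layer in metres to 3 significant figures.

Hypsometric equation: Δz = (R T̄/g) ln(P₁/P₂).
R T̄/g = 287 × 289 / 9.79 = 8472.2 m.
ln(0.840/0.672) = ln(1.2500) = 0.22314.
Δz = 8472.2 × 0.22314 = 1890.5 m.

Δz ≈ 1890 m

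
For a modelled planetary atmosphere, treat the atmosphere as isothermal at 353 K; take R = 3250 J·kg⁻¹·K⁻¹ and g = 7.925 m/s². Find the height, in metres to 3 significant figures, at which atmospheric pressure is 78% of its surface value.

Scale height: H = RT/g = 3250 × 353 / 7.925 = 144760 m.
Set P/P₀ = exp(−z/H) = 0.78, so z = −H ln(0.78).
−ln(0.78) = 0.24846; z = 144760 × 0.24846 = 35967 m.

z ≈ 36000 m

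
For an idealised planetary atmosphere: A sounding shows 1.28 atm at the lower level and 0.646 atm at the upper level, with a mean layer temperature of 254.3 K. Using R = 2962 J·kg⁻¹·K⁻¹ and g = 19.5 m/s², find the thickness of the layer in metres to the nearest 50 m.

Hypsometric equation: Δz = (R T̄/g) ln(P₁/P₂).
R T̄/g = 2962 × 254.3 / 19.5 = 38628 m.
ln(1.28/0.646) = ln(1.9814) = 0.68380.
Δz = 38628 × 0.68380 = 26414 m.

Δz ≈ 26400 m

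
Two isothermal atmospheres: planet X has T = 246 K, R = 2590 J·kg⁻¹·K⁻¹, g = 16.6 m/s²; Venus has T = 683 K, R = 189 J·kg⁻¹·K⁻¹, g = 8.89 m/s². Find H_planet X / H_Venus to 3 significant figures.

H_planet X/H_Venus ≈ 2.64

H = RT/g for each body.
H_planet X = 2590 × 246 / 16.6 = 38382 m.
H_Venus = 189 × 683 / 8.89 = 14520 m.
H_planet X/H_Venus = 38382/14520 = 2.6434.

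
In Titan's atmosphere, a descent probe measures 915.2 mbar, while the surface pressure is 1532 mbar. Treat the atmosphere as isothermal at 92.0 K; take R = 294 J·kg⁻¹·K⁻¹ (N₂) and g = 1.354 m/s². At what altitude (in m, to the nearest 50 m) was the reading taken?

Scale height: H = RT/g = 294 × 92.0 / 1.354 = 19976 m.
Invert the barometric formula: z = H ln(P₀/P).
P₀/P = 1532/915.2 = 1.6740; ln(1.6740) = 0.51522.
z = 19976 × 0.51522 = 10292 m.

z ≈ 10300 m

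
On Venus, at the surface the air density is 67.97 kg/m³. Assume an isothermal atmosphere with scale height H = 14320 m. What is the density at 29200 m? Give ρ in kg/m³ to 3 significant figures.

ρ ≈ 8.85 kg/m³

In an isothermal atmosphere, density decays like pressure: ρ = ρ₀ exp(−z/H).
z/H = 29200/14320 = 2.0391; exp(−2.0391) = 0.13015.
ρ = 67.97 × 0.13015 = 8.8463 kg/m³.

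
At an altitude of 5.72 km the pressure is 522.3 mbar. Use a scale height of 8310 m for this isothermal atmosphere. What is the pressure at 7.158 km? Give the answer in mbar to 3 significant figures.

Between two levels, P₂ = P₁ exp(−Δz/H) with Δz = z₂ − z₁.
Δz = 7158.0 − 5720.0 = 1438.0 m; Δz/H = 1438.0/8310.0 = 0.17304.
P₂ = 522.3 × exp(−0.17304) = 522.3 × 0.84110 = 439.31 mbar.

P ≈ 439 mbar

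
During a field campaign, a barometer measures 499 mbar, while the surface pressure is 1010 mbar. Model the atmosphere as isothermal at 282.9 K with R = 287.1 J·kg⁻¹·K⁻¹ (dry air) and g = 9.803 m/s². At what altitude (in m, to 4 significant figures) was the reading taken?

z ≈ 5842 m

Scale height: H = RT/g = 287.1 × 282.9 / 9.803 = 8285.3 m.
Invert the barometric formula: z = H ln(P₀/P).
P₀/P = 1010/499 = 2.0240; ln(2.0240) = 0.70508.
z = 8285.3 × 0.70508 = 5841.8 m.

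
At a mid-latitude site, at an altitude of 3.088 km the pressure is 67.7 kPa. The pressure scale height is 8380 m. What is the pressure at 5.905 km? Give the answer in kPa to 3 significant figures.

Between two levels, P₂ = P₁ exp(−Δz/H) with Δz = z₂ − z₁.
Δz = 5905.0 − 3088.0 = 2817.0 m; Δz/H = 2817.0/8380.0 = 0.33616.
P₂ = 67.7 × exp(−0.33616) = 67.7 × 0.71451 = 48.372 kPa.

P ≈ 48.4 kPa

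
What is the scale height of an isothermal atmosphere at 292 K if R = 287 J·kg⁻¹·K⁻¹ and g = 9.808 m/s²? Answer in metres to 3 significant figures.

H ≈ 8540 m

The scale height of an isothermal atmosphere is H = RT/g.
H = 287 × 292 / 9.808 = 83804/9.808 = 8544.5 m.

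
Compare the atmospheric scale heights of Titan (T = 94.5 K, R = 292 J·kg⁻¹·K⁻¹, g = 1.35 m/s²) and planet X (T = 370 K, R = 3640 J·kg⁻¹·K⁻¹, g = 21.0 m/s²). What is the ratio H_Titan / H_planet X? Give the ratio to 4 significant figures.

H_Titan/H_planet X ≈ 0.3187

H = RT/g for each body.
H_Titan = 292 × 94.5 / 1.35 = 20440 m.
H_planet X = 3640 × 370 / 21.0 = 64133 m.
H_Titan/H_planet X = 20440/64133 = 0.31871.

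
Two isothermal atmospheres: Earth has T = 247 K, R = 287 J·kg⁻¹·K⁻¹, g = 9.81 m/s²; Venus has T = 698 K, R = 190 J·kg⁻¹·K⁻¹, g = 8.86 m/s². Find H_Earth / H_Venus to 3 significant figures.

H = RT/g for each body.
H_Earth = 287 × 247 / 9.81 = 7226.2 m.
H_Venus = 190 × 698 / 8.86 = 14968 m.
H_Earth/H_Venus = 7226.2/14968 = 0.48278.

H_Earth/H_Venus ≈ 0.483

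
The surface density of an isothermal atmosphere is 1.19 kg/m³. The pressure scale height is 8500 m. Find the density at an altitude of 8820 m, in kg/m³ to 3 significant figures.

In an isothermal atmosphere, density decays like pressure: ρ = ρ₀ exp(−z/H).
z/H = 8820.0/8500.0 = 1.0376; exp(−1.0376) = 0.35430.
ρ = 1.19 × 0.35430 = 0.42162 kg/m³.

ρ ≈ 0.422 kg/m³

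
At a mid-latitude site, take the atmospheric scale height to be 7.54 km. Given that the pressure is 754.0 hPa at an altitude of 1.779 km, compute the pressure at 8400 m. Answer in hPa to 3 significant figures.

P ≈ 313 hPa

Between two levels, P₂ = P₁ exp(−Δz/H) with Δz = z₂ − z₁.
Δz = 8400.0 − 1779.0 = 6621.0 m; Δz/H = 6621.0/7540.0 = 0.87812.
P₂ = 754.0 × exp(−0.87812) = 754.0 × 0.41556 = 313.33 hPa.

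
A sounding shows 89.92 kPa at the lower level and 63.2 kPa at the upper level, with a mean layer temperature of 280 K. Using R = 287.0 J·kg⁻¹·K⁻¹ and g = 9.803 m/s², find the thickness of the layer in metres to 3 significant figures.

Hypsometric equation: Δz = (R T̄/g) ln(P₁/P₂).
R T̄/g = 287.0 × 280 / 9.803 = 8197.5 m.
ln(89.92/63.2) = ln(1.4228) = 0.35263.
Δz = 8197.5 × 0.35263 = 2890.7 m.

Δz ≈ 2890 m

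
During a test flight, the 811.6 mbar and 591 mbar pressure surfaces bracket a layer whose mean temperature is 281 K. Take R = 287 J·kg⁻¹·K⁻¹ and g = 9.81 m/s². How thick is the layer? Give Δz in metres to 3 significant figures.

Hypsometric equation: Δz = (R T̄/g) ln(P₁/P₂).
R T̄/g = 287 × 281 / 9.81 = 8220.9 m.
ln(811.6/591) = ln(1.3733) = 0.31722.
Δz = 8220.9 × 0.31722 = 2607.8 m.

Δz ≈ 2610 m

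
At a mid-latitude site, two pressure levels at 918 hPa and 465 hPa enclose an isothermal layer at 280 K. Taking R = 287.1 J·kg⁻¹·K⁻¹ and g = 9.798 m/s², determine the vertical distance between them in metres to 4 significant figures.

Hypsometric equation: Δz = (R T̄/g) ln(P₁/P₂).
R T̄/g = 287.1 × 280 / 9.798 = 8204.5 m.
ln(918/465) = ln(1.9742) = 0.68016.
Δz = 8204.5 × 0.68016 = 5580.4 m.

Δz ≈ 5580 m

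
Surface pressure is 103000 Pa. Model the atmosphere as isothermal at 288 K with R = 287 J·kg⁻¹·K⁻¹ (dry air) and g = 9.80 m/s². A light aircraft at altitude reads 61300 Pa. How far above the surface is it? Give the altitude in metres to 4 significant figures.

z ≈ 4377 m

Scale height: H = RT/g = 287 × 288 / 9.80 = 8434.3 m.
Invert the barometric formula: z = H ln(P₀/P).
P₀/P = 103000/61300 = 1.6803; ln(1.6803) = 0.51897.
z = 8434.3 × 0.51897 = 4377.1 m.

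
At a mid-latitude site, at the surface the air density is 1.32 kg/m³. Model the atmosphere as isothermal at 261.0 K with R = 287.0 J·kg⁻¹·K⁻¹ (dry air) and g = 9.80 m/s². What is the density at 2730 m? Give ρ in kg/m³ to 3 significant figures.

ρ ≈ 0.924 kg/m³

Scale height: H = RT/g = 287.0 × 261.0 / 9.80 = 7643.6 m.
In an isothermal atmosphere, density decays like pressure: ρ = ρ₀ exp(−z/H).
z/H = 2730.0/7643.6 = 0.35716; exp(−0.35716) = 0.69966.
ρ = 1.32 × 0.69966 = 0.92355 kg/m³.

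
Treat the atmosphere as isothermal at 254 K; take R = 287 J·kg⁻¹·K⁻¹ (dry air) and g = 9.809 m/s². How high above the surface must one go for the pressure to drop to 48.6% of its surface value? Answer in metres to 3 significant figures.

Scale height: H = RT/g = 287 × 254 / 9.809 = 7431.7 m.
Set P/P₀ = exp(−z/H) = 0.486, so z = −H ln(0.486).
−ln(0.486) = 0.72155; z = 7431.7 × 0.72155 = 5362.3 m.

z ≈ 5360 m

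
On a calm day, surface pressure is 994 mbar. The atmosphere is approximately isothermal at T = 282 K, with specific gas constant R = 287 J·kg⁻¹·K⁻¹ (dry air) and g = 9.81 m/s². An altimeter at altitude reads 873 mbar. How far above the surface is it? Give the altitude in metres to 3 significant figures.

z ≈ 1070 m

Scale height: H = RT/g = 287 × 282 / 9.81 = 8250.2 m.
Invert the barometric formula: z = H ln(P₀/P).
P₀/P = 994/873 = 1.1386; ln(1.1386) = 0.12980.
z = 8250.2 × 0.12980 = 1070.9 m.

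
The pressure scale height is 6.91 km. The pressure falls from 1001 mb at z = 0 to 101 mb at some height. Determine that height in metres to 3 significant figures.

Invert the barometric formula: z = H ln(P₀/P).
P₀/P = 1001/101 = 9.9109; ln(9.9109) = 2.2936.
z = 6910.0 × 2.2936 = 15849 m.

z ≈ 15800 m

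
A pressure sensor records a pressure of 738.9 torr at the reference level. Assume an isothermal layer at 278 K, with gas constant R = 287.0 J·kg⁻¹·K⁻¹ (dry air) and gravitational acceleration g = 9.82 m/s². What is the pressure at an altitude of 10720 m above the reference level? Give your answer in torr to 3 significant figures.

P ≈ 198 torr

Scale height: H = RT/g = 287.0 × 278 / 9.82 = 8124.8 m.
Barometric formula: P = P₀ exp(−z/H).
z/H = 10720/8124.8 = 1.3194; exp(−1.3194) = 0.26730.
P = 738.9 × 0.26730 = 197.51 torr.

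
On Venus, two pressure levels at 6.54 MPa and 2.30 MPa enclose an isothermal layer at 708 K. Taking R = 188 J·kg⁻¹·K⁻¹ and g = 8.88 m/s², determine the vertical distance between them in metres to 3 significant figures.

Δz ≈ 15700 m

Hypsometric equation: Δz = (R T̄/g) ln(P₁/P₂).
R T̄/g = 188 × 708 / 8.88 = 14989 m.
ln(6.54/2.30) = ln(2.8435) = 1.0450.
Δz = 14989 × 1.0450 = 15664 m.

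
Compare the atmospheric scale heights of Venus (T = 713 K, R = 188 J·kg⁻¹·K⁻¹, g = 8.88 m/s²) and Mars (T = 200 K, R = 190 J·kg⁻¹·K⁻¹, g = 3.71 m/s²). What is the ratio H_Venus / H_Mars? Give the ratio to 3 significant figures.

H = RT/g for each body.
H_Venus = 188 × 713 / 8.88 = 15095 m.
H_Mars = 190 × 200 / 3.71 = 10243 m.
H_Venus/H_Mars = 15095/10243 = 1.4737.

H_Venus/H_Mars ≈ 1.47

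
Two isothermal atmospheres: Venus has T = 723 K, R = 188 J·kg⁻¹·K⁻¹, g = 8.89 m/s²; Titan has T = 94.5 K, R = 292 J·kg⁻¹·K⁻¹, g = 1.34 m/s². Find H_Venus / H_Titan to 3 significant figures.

H = RT/g for each body.
H_Venus = 188 × 723 / 8.89 = 15290 m.
H_Titan = 292 × 94.5 / 1.34 = 20593 m.
H_Venus/H_Titan = 15290/20593 = 0.74249.

H_Venus/H_Titan ≈ 0.742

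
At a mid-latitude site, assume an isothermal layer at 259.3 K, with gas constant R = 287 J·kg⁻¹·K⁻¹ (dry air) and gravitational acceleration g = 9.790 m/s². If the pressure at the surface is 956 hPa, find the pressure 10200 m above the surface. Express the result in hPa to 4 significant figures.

P ≈ 249.9 hPa

Scale height: H = RT/g = 287 × 259.3 / 9.790 = 7601.5 m.
Barometric formula: P = P₀ exp(−z/H).
z/H = 10200/7601.5 = 1.3418; exp(−1.3418) = 0.26137.
P = 956 × 0.26137 = 249.87 hPa.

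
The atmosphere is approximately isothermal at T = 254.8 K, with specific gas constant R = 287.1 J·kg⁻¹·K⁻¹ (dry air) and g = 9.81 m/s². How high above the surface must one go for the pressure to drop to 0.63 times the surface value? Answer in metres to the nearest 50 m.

Scale height: H = RT/g = 287.1 × 254.8 / 9.81 = 7457.0 m.
Set P/P₀ = exp(−z/H) = 0.63, so z = −H ln(0.63).
−ln(0.63) = 0.46204; z = 7457.0 × 0.46204 = 3445.4 m.

z ≈ 3450 m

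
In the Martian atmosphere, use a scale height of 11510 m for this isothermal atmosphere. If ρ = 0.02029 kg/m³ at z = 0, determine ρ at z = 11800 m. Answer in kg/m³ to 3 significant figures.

In an isothermal atmosphere, density decays like pressure: ρ = ρ₀ exp(−z/H).
z/H = 11800/11510 = 1.0252; exp(−1.0252) = 0.35872.
ρ = 0.02029 × 0.35872 = 0.0072784 kg/m³.

ρ ≈ 0.00728 kg/m³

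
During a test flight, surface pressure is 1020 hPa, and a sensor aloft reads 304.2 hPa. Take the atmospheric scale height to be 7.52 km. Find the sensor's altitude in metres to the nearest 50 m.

z ≈ 9100 m

Invert the barometric formula: z = H ln(P₀/P).
P₀/P = 1020/304.2 = 3.3531; ln(3.3531) = 1.2099.
z = 7520.0 × 1.2099 = 9098.4 m.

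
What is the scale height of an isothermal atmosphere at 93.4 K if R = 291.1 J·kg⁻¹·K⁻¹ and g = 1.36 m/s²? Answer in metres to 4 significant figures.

H ≈ 19990 m

The scale height of an isothermal atmosphere is H = RT/g.
H = 291.1 × 93.4 / 1.36 = 27189/1.36 = 19992 m.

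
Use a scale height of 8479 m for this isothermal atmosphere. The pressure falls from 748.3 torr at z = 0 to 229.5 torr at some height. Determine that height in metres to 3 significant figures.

z ≈ 10000 m

Invert the barometric formula: z = H ln(P₀/P).
P₀/P = 748.3/229.5 = 3.2606; ln(3.2606) = 1.1819.
z = 8479.0 × 1.1819 = 10021 m.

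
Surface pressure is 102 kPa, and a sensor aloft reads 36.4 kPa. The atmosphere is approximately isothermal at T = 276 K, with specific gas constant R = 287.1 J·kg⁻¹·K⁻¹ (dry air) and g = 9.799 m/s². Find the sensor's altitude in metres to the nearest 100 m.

Scale height: H = RT/g = 287.1 × 276 / 9.799 = 8086.5 m.
Invert the barometric formula: z = H ln(P₀/P).
P₀/P = 102/36.4 = 2.8022; ln(2.8022) = 1.0304.
z = 8086.5 × 1.0304 = 8332.3 m.

z ≈ 8300 m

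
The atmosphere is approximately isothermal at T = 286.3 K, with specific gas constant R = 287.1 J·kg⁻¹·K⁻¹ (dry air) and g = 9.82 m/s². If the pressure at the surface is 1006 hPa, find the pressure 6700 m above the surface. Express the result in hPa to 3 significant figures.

Scale height: H = RT/g = 287.1 × 286.3 / 9.82 = 8370.3 m.
Barometric formula: P = P₀ exp(−z/H).
z/H = 6700.0/8370.3 = 0.80045; exp(−0.80045) = 0.44913.
P = 1006 × 0.44913 = 451.82 hPa.

P ≈ 452 hPa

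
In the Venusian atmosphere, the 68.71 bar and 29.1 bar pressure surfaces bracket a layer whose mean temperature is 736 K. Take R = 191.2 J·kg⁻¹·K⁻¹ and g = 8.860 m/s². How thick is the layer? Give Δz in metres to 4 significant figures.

Δz ≈ 13650 m

Hypsometric equation: Δz = (R T̄/g) ln(P₁/P₂).
R T̄/g = 191.2 × 736 / 8.860 = 15883 m.
ln(68.71/29.1) = ln(2.3612) = 0.85917.
Δz = 15883 × 0.85917 = 13646 m.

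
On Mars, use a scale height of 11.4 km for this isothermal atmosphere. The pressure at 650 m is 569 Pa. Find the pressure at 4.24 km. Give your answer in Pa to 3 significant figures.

P ≈ 415 Pa

Between two levels, P₂ = P₁ exp(−Δz/H) with Δz = z₂ − z₁.
Δz = 4240.0 − 650.00 = 3590.0 m; Δz/H = 3590.0/11400 = 0.31491.
P₂ = 569 × exp(−0.31491) = 569 × 0.72985 = 415.28 Pa.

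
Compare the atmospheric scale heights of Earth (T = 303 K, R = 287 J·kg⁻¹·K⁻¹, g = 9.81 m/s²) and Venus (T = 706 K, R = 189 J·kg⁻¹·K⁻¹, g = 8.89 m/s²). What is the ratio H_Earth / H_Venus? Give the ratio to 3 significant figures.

H_Earth/H_Venus ≈ 0.591

H = RT/g for each body.
H_Earth = 287 × 303 / 9.81 = 8864.5 m.
H_Venus = 189 × 706 / 8.89 = 15009 m.
H_Earth/H_Venus = 8864.5/15009 = 0.59061.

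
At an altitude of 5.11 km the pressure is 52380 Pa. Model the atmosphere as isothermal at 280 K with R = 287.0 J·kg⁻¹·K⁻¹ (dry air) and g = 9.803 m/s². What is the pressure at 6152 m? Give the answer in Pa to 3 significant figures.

Scale height: H = RT/g = 287.0 × 280 / 9.803 = 8197.5 m.
Between two levels, P₂ = P₁ exp(−Δz/H) with Δz = z₂ − z₁.
Δz = 6152.0 − 5110.0 = 1042.0 m; Δz/H = 1042.0/8197.5 = 0.12711.
P₂ = 52380 × exp(−0.12711) = 52380 × 0.88064 = 46128 Pa.

P ≈ 46100 Pa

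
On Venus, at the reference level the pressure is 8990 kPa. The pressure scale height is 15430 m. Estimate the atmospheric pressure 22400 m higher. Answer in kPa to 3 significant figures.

P ≈ 2110 kPa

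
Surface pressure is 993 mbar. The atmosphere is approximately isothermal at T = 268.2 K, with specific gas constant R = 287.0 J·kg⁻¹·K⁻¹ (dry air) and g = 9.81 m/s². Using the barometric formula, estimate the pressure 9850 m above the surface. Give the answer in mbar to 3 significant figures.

P ≈ 283 mbar

Scale height: H = RT/g = 287.0 × 268.2 / 9.81 = 7846.4 m.
Barometric formula: P = P₀ exp(−z/H).
z/H = 9850.0/7846.4 = 1.2554; exp(−1.2554) = 0.28496.
P = 993 × 0.28496 = 282.97 mbar.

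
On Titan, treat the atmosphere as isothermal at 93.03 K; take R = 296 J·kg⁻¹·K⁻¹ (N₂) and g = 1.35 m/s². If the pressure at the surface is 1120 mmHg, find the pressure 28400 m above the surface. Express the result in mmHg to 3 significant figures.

Scale height: H = RT/g = 296 × 93.03 / 1.35 = 20398 m.
Barometric formula: P = P₀ exp(−z/H).
z/H = 28400/20398 = 1.3923; exp(−1.3923) = 0.24850.
P = 1120 × 0.24850 = 278.32 mmHg.

P ≈ 278 mmHg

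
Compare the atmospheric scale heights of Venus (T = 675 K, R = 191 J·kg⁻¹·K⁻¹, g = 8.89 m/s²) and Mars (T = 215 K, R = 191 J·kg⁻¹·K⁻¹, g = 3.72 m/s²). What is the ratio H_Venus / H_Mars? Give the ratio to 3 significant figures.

H_Venus/H_Mars ≈ 1.31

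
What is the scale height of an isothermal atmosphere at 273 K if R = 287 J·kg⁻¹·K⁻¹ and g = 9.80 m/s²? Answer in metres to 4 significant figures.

H ≈ 7995 m

The scale height of an isothermal atmosphere is H = RT/g.
H = 287 × 273 / 9.80 = 78351/9.80 = 7995.0 m.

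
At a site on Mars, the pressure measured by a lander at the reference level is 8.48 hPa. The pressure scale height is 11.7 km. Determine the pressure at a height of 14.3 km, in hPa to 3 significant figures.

Barometric formula: P = P₀ exp(−z/H).
z/H = 14300/11700 = 1.2222; exp(−1.2222) = 0.29458.
P = 8.48 × 0.29458 = 2.4980 hPa.

P ≈ 2.50 hPa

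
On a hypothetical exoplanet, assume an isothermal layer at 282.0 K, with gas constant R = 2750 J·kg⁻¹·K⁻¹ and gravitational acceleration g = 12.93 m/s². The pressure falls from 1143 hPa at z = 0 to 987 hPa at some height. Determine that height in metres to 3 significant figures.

z ≈ 8800 m

Scale height: H = RT/g = 2750 × 282.0 / 12.93 = 59977 m.
Invert the barometric formula: z = H ln(P₀/P).
P₀/P = 1143/987 = 1.1581; ln(1.1581) = 0.14678.
z = 59977 × 0.14678 = 8803.4 m.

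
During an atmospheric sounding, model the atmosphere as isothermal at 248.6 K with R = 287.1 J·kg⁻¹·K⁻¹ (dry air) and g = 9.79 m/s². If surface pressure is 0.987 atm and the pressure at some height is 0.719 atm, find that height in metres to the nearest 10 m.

z ≈ 2310 m

Scale height: H = RT/g = 287.1 × 248.6 / 9.79 = 7290.4 m.
Invert the barometric formula: z = H ln(P₀/P).
P₀/P = 0.987/0.719 = 1.3727; ln(1.3727) = 0.31678.
z = 7290.4 × 0.31678 = 2309.5 m.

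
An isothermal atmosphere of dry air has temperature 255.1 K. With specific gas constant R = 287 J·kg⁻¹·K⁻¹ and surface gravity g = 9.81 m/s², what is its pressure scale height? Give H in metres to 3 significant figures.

The scale height of an isothermal atmosphere is H = RT/g.
H = 287 × 255.1 / 9.81 = 73214/9.81 = 7463.2 m.

H ≈ 7460 m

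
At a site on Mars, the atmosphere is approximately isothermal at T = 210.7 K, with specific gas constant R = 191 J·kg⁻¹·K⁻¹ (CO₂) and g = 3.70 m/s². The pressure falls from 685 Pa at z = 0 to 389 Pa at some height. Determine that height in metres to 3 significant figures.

Scale height: H = RT/g = 191 × 210.7 / 3.70 = 10877 m.
Invert the barometric formula: z = H ln(P₀/P).
P₀/P = 685/389 = 1.7609; ln(1.7609) = 0.56583.
z = 10877 × 0.56583 = 6154.5 m.

z ≈ 6150 m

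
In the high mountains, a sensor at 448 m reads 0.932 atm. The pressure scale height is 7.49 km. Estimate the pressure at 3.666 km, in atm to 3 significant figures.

P ≈ 0.606 atm

Between two levels, P₂ = P₁ exp(−Δz/H) with Δz = z₂ − z₁.
Δz = 3666.0 − 448.00 = 3218.0 m; Δz/H = 3218.0/7490.0 = 0.42964.
P₂ = 0.932 × exp(−0.42964) = 0.932 × 0.65074 = 0.60649 atm.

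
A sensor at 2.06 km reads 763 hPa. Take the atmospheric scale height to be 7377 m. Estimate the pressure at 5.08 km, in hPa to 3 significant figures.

Between two levels, P₂ = P₁ exp(−Δz/H) with Δz = z₂ − z₁.
Δz = 5080.0 − 2060.0 = 3020.0 m; Δz/H = 3020.0/7377.0 = 0.40938.
P₂ = 763 × exp(−0.40938) = 763 × 0.66406 = 506.68 hPa.

P ≈ 507 hPa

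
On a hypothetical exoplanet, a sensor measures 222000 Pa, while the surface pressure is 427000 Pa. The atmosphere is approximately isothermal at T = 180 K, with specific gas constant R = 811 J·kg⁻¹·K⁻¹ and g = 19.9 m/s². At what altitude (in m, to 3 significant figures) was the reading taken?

Scale height: H = RT/g = 811 × 180 / 19.9 = 7335.7 m.
Invert the barometric formula: z = H ln(P₀/P).
P₀/P = 427000/222000 = 1.9234; ln(1.9234) = 0.65409.
z = 7335.7 × 0.65409 = 4798.2 m.

z ≈ 4800 m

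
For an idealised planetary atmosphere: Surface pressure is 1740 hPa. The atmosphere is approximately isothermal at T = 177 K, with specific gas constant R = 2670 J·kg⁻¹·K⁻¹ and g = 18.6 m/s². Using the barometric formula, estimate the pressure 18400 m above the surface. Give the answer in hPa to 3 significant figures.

P ≈ 843 hPa

Scale height: H = RT/g = 2670 × 177 / 18.6 = 25408 m.
Barometric formula: P = P₀ exp(−z/H).
z/H = 18400/25408 = 0.72418; exp(−0.72418) = 0.48472.
P = 1740 × 0.48472 = 843.41 hPa.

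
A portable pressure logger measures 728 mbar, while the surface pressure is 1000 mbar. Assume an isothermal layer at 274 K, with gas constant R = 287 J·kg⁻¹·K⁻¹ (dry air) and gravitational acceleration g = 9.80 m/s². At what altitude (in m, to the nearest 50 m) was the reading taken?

z ≈ 2550 m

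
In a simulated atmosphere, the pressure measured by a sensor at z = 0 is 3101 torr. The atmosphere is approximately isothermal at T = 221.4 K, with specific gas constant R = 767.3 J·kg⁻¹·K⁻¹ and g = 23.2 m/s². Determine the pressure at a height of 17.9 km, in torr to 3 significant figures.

Scale height: H = RT/g = 767.3 × 221.4 / 23.2 = 7322.4 m.
Barometric formula: P = P₀ exp(−z/H).
z/H = 17900/7322.4 = 2.4446; exp(−2.4446) = 0.086761.
P = 3101 × 0.086761 = 269.05 torr.

P ≈ 269 torr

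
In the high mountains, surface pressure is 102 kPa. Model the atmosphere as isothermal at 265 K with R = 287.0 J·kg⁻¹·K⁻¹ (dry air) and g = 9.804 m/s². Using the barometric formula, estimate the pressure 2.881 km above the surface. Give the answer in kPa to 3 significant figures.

P ≈ 70.4 kPa

Scale height: H = RT/g = 287.0 × 265 / 9.804 = 7757.5 m.
Barometric formula: P = P₀ exp(−z/H).
z/H = 2881.0/7757.5 = 0.37138; exp(−0.37138) = 0.68978.
P = 102 × 0.68978 = 70.358 kPa.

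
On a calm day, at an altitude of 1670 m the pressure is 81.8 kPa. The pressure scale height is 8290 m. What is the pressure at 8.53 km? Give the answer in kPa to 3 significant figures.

Between two levels, P₂ = P₁ exp(−Δz/H) with Δz = z₂ − z₁.
Δz = 8530.0 − 1670.0 = 6860.0 m; Δz/H = 6860.0/8290.0 = 0.82750.
P₂ = 81.8 × exp(−0.82750) = 81.8 × 0.43714 = 35.758 kPa.

P ≈ 35.8 kPa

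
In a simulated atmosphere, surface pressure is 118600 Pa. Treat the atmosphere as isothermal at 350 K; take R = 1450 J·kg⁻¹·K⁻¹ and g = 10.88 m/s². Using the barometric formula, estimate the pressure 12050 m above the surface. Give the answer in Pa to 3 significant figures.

Scale height: H = RT/g = 1450 × 350 / 10.88 = 46645 m.
Barometric formula: P = P₀ exp(−z/H).
z/H = 12050/46645 = 0.25833; exp(−0.25833) = 0.77234.
P = 118600 × 0.77234 = 91600 Pa.

P ≈ 91600 Pa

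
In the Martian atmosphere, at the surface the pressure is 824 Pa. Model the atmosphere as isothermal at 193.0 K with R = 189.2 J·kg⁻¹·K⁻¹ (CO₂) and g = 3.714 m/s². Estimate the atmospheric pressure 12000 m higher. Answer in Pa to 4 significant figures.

P ≈ 243.1 Pa

Scale height: H = RT/g = 189.2 × 193.0 / 3.714 = 9831.9 m.
Barometric formula: P = P₀ exp(−z/H).
z/H = 12000/9831.9 = 1.2205; exp(−1.2205) = 0.29508.
P = 824 × 0.29508 = 243.15 Pa.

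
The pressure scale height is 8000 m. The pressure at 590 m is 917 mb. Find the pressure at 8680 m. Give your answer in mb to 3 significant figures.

Between two levels, P₂ = P₁ exp(−Δz/H) with Δz = z₂ − z₁.
Δz = 8680.0 − 590.00 = 8090.0 m; Δz/H = 8090.0/8000.0 = 1.0112.
P₂ = 917 × exp(−1.0112) = 917 × 0.36378 = 333.59 mb.

P ≈ 334 mb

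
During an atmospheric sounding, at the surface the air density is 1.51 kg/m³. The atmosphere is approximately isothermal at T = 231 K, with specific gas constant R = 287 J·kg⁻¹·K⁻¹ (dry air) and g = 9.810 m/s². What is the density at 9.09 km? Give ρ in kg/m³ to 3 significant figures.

ρ ≈ 0.393 kg/m³

Scale height: H = RT/g = 287 × 231 / 9.810 = 6758.1 m.
In an isothermal atmosphere, density decays like pressure: ρ = ρ₀ exp(−z/H).
z/H = 9090.0/6758.1 = 1.3451; exp(−1.3451) = 0.26051.
ρ = 1.51 × 0.26051 = 0.39337 kg/m³.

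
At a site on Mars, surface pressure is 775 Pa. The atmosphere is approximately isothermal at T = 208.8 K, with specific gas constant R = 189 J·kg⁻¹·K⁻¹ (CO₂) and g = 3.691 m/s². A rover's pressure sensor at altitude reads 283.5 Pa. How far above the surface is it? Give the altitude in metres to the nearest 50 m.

Scale height: H = RT/g = 189 × 208.8 / 3.691 = 10692 m.
Invert the barometric formula: z = H ln(P₀/P).
P₀/P = 775/283.5 = 2.7337; ln(2.7337) = 1.0057.
z = 10692 × 1.0057 = 10753 m.

z ≈ 10750 m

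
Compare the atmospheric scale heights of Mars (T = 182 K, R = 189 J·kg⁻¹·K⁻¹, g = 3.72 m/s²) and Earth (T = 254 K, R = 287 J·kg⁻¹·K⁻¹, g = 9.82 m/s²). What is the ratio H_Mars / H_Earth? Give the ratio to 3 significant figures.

H = RT/g for each body.
H_Mars = 189 × 182 / 3.72 = 9246.8 m.
H_Earth = 287 × 254 / 9.82 = 7423.4 m.
H_Mars/H_Earth = 9246.8/7423.4 = 1.2456.

H_Mars/H_Earth ≈ 1.25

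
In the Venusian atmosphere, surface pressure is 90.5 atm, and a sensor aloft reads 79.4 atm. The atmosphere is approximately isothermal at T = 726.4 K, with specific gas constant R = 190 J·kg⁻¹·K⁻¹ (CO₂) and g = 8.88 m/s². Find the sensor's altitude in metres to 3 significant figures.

Scale height: H = RT/g = 190 × 726.4 / 8.88 = 15542 m.
Invert the barometric formula: z = H ln(P₀/P).
P₀/P = 90.5/79.4 = 1.1398; ln(1.1398) = 0.13085.
z = 15542 × 0.13085 = 2033.7 m.

z ≈ 2030 m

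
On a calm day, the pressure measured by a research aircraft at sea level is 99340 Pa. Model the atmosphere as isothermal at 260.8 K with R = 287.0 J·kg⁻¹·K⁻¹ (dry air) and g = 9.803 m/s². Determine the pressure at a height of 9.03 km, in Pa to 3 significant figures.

P ≈ 30400 Pa

Scale height: H = RT/g = 287.0 × 260.8 / 9.803 = 7635.4 m.
Barometric formula: P = P₀ exp(−z/H).
z/H = 9030.0/7635.4 = 1.1826; exp(−1.1826) = 0.30648.
P = 99340 × 0.30648 = 30446 Pa.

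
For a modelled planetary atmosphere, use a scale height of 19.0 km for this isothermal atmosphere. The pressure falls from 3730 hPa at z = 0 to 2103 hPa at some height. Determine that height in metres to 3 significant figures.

z ≈ 10900 m

Invert the barometric formula: z = H ln(P₀/P).
P₀/P = 3730/2103 = 1.7737; ln(1.7737) = 0.57307.
z = 19000 × 0.57307 = 10888 m.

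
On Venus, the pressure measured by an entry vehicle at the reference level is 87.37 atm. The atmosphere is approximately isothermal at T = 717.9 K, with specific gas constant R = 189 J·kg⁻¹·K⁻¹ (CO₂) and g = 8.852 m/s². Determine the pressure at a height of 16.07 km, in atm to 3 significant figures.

Scale height: H = RT/g = 189 × 717.9 / 8.852 = 15328 m.
Barometric formula: P = P₀ exp(−z/H).
z/H = 16070/15328 = 1.0484; exp(−1.0484) = 0.35050.
P = 87.37 × 0.35050 = 30.623 atm.

P ≈ 30.6 atm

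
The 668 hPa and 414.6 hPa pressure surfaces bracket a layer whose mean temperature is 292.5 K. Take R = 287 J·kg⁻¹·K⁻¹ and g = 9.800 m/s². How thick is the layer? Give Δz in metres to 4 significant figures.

Δz ≈ 4086 m

Hypsometric equation: Δz = (R T̄/g) ln(P₁/P₂).
R T̄/g = 287 × 292.5 / 9.800 = 8566.1 m.
ln(668/414.6) = ln(1.6112) = 0.47698.
Δz = 8566.1 × 0.47698 = 4085.9 m.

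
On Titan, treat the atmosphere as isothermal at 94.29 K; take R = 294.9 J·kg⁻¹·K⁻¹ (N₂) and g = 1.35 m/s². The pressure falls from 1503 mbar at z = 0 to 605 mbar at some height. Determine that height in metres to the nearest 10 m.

Scale height: H = RT/g = 294.9 × 94.29 / 1.35 = 20597 m.
Invert the barometric formula: z = H ln(P₀/P).
P₀/P = 1503/605 = 2.4843; ln(2.4843) = 0.90999.
z = 20597 × 0.90999 = 18743 m.

z ≈ 18740 m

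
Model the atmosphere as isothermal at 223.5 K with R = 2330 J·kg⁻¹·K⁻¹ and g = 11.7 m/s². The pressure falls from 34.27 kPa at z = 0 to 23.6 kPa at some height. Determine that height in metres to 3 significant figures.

Scale height: H = RT/g = 2330 × 223.5 / 11.7 = 44509 m.
Invert the barometric formula: z = H ln(P₀/P).
P₀/P = 34.27/23.6 = 1.4521; ln(1.4521) = 0.37301.
z = 44509 × 0.37301 = 16602 m.

z ≈ 16600 m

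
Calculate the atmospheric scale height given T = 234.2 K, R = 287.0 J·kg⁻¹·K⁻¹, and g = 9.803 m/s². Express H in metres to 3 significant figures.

H ≈ 6860 m

The scale height of an isothermal atmosphere is H = RT/g.
H = 287.0 × 234.2 / 9.803 = 67215/9.803 = 6856.6 m.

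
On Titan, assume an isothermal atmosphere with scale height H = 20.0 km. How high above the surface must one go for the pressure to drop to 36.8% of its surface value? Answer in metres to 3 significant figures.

z ≈ 20000 m

Set P/P₀ = exp(−z/H) = 0.368, so z = −H ln(0.368).
−ln(0.368) = 0.99967; z = 20000 × 0.99967 = 19993 m.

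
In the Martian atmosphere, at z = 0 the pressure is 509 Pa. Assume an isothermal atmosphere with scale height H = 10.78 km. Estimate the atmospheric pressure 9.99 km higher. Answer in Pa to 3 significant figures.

P ≈ 201 Pa

Barometric formula: P = P₀ exp(−z/H).
z/H = 9990.0/10780 = 0.92672; exp(−0.92672) = 0.39585.
P = 509 × 0.39585 = 201.49 Pa.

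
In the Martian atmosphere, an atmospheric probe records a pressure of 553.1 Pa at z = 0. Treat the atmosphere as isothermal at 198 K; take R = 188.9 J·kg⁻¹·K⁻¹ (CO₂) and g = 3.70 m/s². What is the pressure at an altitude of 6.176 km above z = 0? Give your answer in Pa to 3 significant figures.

P ≈ 300 Pa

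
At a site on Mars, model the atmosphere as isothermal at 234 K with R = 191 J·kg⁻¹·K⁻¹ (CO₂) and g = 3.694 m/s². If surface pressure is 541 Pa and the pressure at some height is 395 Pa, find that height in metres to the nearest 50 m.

Scale height: H = RT/g = 191 × 234 / 3.694 = 12099 m.
Invert the barometric formula: z = H ln(P₀/P).
P₀/P = 541/395 = 1.3696; ln(1.3696) = 0.31452.
z = 12099 × 0.31452 = 3805.4 m.

z ≈ 3800 m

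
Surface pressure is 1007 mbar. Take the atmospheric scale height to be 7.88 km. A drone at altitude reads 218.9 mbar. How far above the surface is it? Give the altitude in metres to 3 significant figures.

z ≈ 12000 m

Invert the barometric formula: z = H ln(P₀/P).
P₀/P = 1007/218.9 = 4.6003; ln(4.6003) = 1.5261.
z = 7880.0 × 1.5261 = 12026 m.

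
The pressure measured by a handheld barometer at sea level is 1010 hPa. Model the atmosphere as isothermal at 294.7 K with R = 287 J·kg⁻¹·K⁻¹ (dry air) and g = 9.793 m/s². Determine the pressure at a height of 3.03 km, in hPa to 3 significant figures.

P ≈ 711 hPa

Scale height: H = RT/g = 287 × 294.7 / 9.793 = 8636.7 m.
Barometric formula: P = P₀ exp(−z/H).
z/H = 3030.0/8636.7 = 0.35083; exp(−0.35083) = 0.70410.
P = 1010 × 0.70410 = 711.14 hPa.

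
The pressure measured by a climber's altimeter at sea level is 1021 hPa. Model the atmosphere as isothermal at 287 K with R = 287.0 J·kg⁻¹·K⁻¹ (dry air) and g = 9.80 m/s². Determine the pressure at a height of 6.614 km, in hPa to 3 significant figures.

P ≈ 465 hPa

Scale height: H = RT/g = 287.0 × 287 / 9.80 = 8405.0 m.
Barometric formula: P = P₀ exp(−z/H).
z/H = 6614.0/8405.0 = 0.78691; exp(−0.78691) = 0.45525.
P = 1021 × 0.45525 = 464.81 hPa.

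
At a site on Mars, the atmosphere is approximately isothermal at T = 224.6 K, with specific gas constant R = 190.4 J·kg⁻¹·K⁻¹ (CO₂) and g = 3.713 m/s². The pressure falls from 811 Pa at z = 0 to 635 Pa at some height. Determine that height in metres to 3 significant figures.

Scale height: H = RT/g = 190.4 × 224.6 / 3.713 = 11517 m.
Invert the barometric formula: z = H ln(P₀/P).
P₀/P = 811/635 = 1.2772; ln(1.2772) = 0.24467.
z = 11517 × 0.24467 = 2817.9 m.

z ≈ 2820 m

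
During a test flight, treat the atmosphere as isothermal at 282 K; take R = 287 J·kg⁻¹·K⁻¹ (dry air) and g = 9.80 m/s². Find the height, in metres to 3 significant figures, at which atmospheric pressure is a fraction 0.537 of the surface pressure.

Scale height: H = RT/g = 287 × 282 / 9.80 = 8258.6 m.
Set P/P₀ = exp(−z/H) = 0.537, so z = −H ln(0.537).
−ln(0.537) = 0.62176; z = 8258.6 × 0.62176 = 5134.9 m.

z ≈ 5130 m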